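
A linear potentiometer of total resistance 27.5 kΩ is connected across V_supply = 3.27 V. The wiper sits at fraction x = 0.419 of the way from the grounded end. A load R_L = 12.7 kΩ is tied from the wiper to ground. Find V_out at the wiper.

V_out ≈ 0.897 V

Lower segment x·R_p = 11.52 kΩ; upper segment (1−x)·R_p = 15.98 kΩ.
(x·R_p) ‖ R_L = 6.041 kΩ.
Loaded-divider output: V_out = 3.27 × 0.2744 = 0.8972 V.
(Unloaded: V_out = x·V_supply = 1.37 V.)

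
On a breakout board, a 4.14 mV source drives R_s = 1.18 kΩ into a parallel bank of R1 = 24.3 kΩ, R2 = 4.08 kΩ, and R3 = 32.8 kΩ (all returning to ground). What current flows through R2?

I ≈ 0.739 µA

Parallel bank: R_p = 1/(1/24.3 + 1/4.08 + 1/32.8) = 3.157 kΩ.
Node voltage V_A = V_in · R_p/(R_s + R_p) = 4.14 × 0.7279 = 3.014 mV.
I(R2) = V_A / R2 = 3.014/4.08 = 0.7386 µA.
(Check via current divider: I_total = 0.9545 µA; share G_k/ΣG = 0.7738 → same result.)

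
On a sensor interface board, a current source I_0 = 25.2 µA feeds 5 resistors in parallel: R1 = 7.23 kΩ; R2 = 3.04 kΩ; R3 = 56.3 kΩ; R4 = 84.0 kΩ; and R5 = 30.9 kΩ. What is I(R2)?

I ≈ 15.7 µA

Total conductance ΣG = 1/7.23 + 1/3.04 + 1/56.3 + 1/84.0 + 1/30.9 = 0.5293 (units of 1/kΩ).
R2 takes the fraction G_k/ΣG = 0.3289/0.5293 = 0.6215, so I = 25.2 × 0.6215 = 15.66 µA.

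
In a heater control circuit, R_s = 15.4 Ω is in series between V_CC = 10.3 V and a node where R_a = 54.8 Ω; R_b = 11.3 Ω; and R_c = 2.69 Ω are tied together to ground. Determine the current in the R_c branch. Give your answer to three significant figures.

Equivalent of the parallel group: R_p = 2.090 Ω.
Node voltage V_A = V_CC · R_p/(R_s + R_p) = 10.3 × 0.1195 = 1.231 V.
Branch current I = V_A/R_c = 1.231/2.69 = 0.4575 A.

I ≈ 0.458 A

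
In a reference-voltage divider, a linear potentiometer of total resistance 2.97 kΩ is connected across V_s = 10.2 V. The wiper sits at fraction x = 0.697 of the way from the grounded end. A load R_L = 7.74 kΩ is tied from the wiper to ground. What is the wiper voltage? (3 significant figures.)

Split the track: R_lower = x·R_p = 2.070 kΩ, R_upper = (1−x)·R_p = 0.8999 kΩ.
R_L loads the lower segment: effective lower R = 1.633 kΩ.
Then V_out = V_s · 1.633/(0.8999 + 1.633) = 6.576 V.
(Unloaded: V_out = x·V_s = 7.11 V.)

V_out ≈ 6.58 V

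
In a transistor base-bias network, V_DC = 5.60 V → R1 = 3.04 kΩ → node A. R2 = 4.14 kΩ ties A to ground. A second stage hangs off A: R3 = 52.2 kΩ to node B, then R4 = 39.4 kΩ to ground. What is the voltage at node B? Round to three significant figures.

The second stage (R3 + R4 = 91.60 kΩ) loads node A in parallel with R2.
Effective lower resistance at A: R2 ‖ 91.60 = 3.961 kΩ.
First divider: V_A = V_DC · 3.961/(3.04 + 3.961) = 3.168 V.
V_B = V_A × 0.4301 = 1.363 V.

V_B ≈ 1.36 V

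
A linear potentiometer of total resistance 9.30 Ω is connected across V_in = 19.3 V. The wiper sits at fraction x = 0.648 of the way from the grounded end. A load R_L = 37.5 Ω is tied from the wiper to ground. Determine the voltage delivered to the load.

V_out ≈ 11.8 V

Split the track: R_lower = x·R_p = 6.026 Ω, R_upper = (1−x)·R_p = 3.274 Ω.
Lower segment in parallel with the load: 6.026 ‖ 37.5 = 5.192 Ω.
Then V_out = V_in · 5.192/(3.274 + 5.192) = 11.84 V.
(Unloaded: V_out = x·V_in = 12.5 V.)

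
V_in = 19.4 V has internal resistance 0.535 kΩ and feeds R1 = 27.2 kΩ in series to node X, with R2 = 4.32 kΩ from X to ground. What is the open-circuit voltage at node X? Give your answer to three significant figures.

R1' = 0.535 + 27.2 = 27.73 kΩ (source resistance + R1).
Open-circuit (no load on X): V_th = V_in · R2/(R1' + R2) = 19.4 × 4.32/(27.73 + 4.32) = 2.615 V.

V_th ≈ 2.61 V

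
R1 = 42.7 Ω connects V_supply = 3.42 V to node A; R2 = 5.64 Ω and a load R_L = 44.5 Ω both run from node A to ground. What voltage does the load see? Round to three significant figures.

V_out ≈ 0.359 V

R2 ‖ R_L = (5.64 × 44.5)/(5.64 + 44.5) = 5.006 Ω.
Then V_out = V_supply · R2'/(R1 + R2') = 3.42 × 5.006/47.71 = 0.3588 V.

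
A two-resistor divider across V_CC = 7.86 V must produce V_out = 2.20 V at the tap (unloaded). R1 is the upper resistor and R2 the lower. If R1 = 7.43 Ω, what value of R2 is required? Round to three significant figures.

R2 ≈ 2.89 Ω

V_out/V_CC = R2/(R1+R2) = 0.2799.
R2 = R1 · 0.2799/(1 − 0.2799) = 2.888 Ω.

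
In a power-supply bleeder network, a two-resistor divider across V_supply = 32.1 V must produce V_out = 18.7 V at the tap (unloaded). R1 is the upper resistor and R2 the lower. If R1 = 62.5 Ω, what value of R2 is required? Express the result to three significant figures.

R2 ≈ 87.2 Ω

The divider ratio is R2/(R1+R2) = 18.7/32.1 = 0.5826.
R2 = R1 · 0.5826/(1 − 0.5826) = 87.22 Ω.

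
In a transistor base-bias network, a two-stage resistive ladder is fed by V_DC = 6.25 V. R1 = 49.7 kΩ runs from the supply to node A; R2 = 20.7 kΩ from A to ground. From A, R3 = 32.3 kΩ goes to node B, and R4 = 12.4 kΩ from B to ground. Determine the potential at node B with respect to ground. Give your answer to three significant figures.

V_B ≈ 0.384 V

The second stage (R3 + R4 = 44.70 kΩ) loads node A in parallel with R2.
Effective lower resistance at A: R2 ‖ 44.70 = 14.15 kΩ.
V_A = 6.25 × 14.15/(49.7 + 14.15) = 1.385 V.
V_B = V_A × 0.2774 = 0.3842 V.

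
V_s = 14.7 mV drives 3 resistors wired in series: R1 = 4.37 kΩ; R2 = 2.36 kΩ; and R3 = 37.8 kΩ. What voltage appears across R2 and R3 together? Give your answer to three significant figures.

ΣR = 4.37 + 2.36 + 37.8 = 44.53 kΩ.
R_{R2..R3} = 2.36 + 37.8 = 40.16 kΩ.
By the voltage-divider rule, V = 14.7 × 40.16/44.53 = 13.26 mV.

V ≈ 13.3 mV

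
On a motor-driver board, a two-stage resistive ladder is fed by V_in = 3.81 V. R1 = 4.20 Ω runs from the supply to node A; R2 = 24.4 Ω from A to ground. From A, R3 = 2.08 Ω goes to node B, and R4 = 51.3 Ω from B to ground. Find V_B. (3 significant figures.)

V_B ≈ 2.93 V

The second stage (R3 + R4 = 53.38 Ω) loads node A in parallel with R2.
Effective lower resistance at A: R2 ‖ 53.38 = 16.75 Ω.
V_A = 3.81 × 16.75/(4.20 + 16.75) = 3.046 V.
V_B = V_A × 0.9610 = 2.927 V.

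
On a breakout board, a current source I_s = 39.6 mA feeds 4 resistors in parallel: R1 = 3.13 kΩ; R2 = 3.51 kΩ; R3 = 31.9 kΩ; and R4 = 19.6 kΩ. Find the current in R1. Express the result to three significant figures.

Conductances: ΣG = 1/3.13 + 1/3.51 + 1/31.9 + 1/19.6 = 0.6868 (1/kΩ).
Current divider: I(R1) = I_s · G_k/ΣG = 39.6 × (0.3195/0.6868) = 39.6 × 0.4652 = 18.42 mA.

I ≈ 18.4 mA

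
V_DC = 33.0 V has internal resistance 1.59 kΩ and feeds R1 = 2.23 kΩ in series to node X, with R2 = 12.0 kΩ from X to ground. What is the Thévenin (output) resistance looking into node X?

R1' = 1.59 + 2.23 = 3.820 kΩ (source resistance + R1).
Zeroing V_DC shorts the top of R1' to ground, so R_th = R1' ‖ R2 = 2.898 kΩ.

R_th ≈ 2.90 kΩ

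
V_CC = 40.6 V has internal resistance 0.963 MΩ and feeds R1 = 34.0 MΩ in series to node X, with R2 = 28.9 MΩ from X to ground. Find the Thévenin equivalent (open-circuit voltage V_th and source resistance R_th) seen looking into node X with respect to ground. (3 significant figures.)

V_th ≈ 18.4 V, R_th ≈ 15.8 MΩ

R1' = 0.963 + 34.0 = 34.96 MΩ (source resistance + R1).
V_th is the unloaded tap voltage: V_CC · R2/(R1'+R2) = 40.6 × 0.4525 = 18.37 V.
Looking into X with the source shorted: R_th = R1'·R2/(R1'+R2) = 34.96 × 28.9/63.86 = 15.82 MΩ.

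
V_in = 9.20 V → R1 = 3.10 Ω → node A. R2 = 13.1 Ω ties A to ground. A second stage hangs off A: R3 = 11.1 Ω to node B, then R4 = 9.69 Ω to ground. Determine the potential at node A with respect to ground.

The second stage (R3 + R4 = 20.79 Ω) loads node A in parallel with R2.
R2 ‖ (R3+R4) = 8.036 Ω.
V_A = 9.20 × 8.036/(3.10 + 8.036) = 6.639 V.

V_A ≈ 6.64 V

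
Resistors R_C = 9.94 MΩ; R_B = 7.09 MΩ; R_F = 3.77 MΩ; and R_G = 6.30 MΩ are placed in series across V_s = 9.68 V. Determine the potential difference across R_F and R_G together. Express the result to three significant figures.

Total series resistance ΣR = 9.94 + 7.09 + 3.77 + 6.30 = 27.10 MΩ.
R_{R_F..R_G} = 3.77 + 6.30 = 10.07 MΩ.
By the voltage-divider rule, V = 9.68 × 10.07/27.10 = 3.597 V.

V ≈ 3.60 V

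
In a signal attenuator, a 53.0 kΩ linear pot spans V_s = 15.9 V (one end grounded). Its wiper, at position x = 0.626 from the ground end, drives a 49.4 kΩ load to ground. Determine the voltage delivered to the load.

Split the track: R_lower = x·R_p = 33.18 kΩ, R_upper = (1−x)·R_p = 19.82 kΩ.
(x·R_p) ‖ R_L = 19.85 kΩ.
Then V_out = V_s · 19.85/(19.82 + 19.85) = 7.955 V.

V_out ≈ 7.96 V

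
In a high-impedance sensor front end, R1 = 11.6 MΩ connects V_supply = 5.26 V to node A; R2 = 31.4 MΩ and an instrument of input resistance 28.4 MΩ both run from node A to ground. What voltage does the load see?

R2 ‖ R_L = (31.4 × 28.4)/(31.4 + 28.4) = 14.91 MΩ.
Now apply the divider: V_out = 5.26 × 0.5625 = 2.959 V.
(Unloaded it would be 3.84 V; the load pulls it down.)

V_out ≈ 2.96 V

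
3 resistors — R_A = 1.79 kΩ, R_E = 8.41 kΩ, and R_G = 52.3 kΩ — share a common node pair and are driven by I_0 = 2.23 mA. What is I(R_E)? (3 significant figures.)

I ≈ 0.381 mA

Conductances: ΣG = 1/1.79 + 1/8.41 + 1/52.3 = 0.6967 (1/kΩ).
R_E takes the fraction G_k/ΣG = 0.1189/0.6967 = 0.1707, so I = 2.23 × 0.1707 = 0.3806 mA.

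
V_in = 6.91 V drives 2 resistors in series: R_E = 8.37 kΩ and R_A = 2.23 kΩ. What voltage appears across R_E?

ΣR = 8.37 + 2.23 = 10.60 kΩ.
By the voltage-divider rule, V = 6.91 × 8.370/10.60 = 5.456 V.

V ≈ 5.46 V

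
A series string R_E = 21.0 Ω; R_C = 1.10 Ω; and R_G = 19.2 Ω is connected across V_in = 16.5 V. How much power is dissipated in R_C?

P ≈ 0.176 W

Series current I = V_in/ΣR = 16.5/41.30 = 0.3995 A.
P(R_C) = I²·R_C = (0.3995)² × 1.10 = 0.1756 W.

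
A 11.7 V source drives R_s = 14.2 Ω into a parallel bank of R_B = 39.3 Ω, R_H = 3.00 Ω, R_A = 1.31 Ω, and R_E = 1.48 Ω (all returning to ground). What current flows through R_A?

Parallel bank: R_p = 1/(1/39.3 + 1/3.00 + 1/1.31 + 1/1.48) = 0.5562 Ω.
Node voltage V_A = V_supply · R_p/(R_s + R_p) = 11.7 × 0.03769 = 0.4410 V.
Branch current I = V_A/R_A = 0.4410/1.31 = 0.3367 A.
(Equivalently: I_total = 0.7929 A, then current-divider fraction G_k/ΣG = 0.4246.)

I ≈ 0.337 A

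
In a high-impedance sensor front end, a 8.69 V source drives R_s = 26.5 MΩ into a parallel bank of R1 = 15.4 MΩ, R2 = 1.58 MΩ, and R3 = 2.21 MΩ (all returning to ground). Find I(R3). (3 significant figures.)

I ≈ 0.125 µA

Combine the parallel branches: R_p = (1/15.4 + 1/1.58 + 1/2.21)⁻¹ = 0.8693 MΩ.
V_A = 8.69 × 0.8693/27.37 = 0.2760 V.
I(R3) = V_A / R3 = 0.2760/2.21 = 0.1249 µA.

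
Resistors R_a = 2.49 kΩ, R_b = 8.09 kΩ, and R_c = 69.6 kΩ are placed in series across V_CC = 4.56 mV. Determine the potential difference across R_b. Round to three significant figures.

Total series resistance ΣR = 2.49 + 8.09 + 69.6 = 80.18 kΩ.
Voltage divider: V = V_CC · (8.090 / 80.18) = 4.56 × 0.1009 = 0.4601 mV.

V ≈ 0.460 mV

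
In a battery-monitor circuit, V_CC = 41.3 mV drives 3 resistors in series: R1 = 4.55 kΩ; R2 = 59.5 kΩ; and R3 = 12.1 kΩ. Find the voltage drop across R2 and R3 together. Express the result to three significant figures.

ΣR = 4.55 + 59.5 + 12.1 = 76.15 kΩ.
R_{R2..R3} = 59.5 + 12.1 = 71.60 kΩ.
By the voltage-divider rule, V = 41.3 × 71.60/76.15 = 38.83 mV.

V ≈ 38.8 mV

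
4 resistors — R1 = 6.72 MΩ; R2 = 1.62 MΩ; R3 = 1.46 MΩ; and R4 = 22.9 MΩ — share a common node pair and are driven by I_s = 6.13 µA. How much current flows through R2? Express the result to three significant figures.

I ≈ 2.53 µA

Total conductance ΣG = 1/6.72 + 1/1.62 + 1/1.46 + 1/22.9 = 1.495 (units of 1/MΩ).
By the current-divider rule, I = I_s · G_k/ΣG = 6.13 × 0.4130 = 2.532 µA.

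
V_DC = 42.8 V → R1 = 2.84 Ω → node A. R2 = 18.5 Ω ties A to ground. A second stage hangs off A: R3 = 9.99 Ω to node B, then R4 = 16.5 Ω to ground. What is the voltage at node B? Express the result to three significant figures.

The second stage (R3 + R4 = 26.49 Ω) loads node A in parallel with R2.
Effective lower resistance at A: R2 ‖ 26.49 = 10.89 Ω.
First divider: V_A = V_DC · 10.89/(2.84 + 10.89) = 33.95 V.
Stage 2 is unloaded, so V_B = V_A · R4/(R3+R4) = 33.95 × 16.5/26.49 = 21.15 V.

V_B ≈ 21.1 V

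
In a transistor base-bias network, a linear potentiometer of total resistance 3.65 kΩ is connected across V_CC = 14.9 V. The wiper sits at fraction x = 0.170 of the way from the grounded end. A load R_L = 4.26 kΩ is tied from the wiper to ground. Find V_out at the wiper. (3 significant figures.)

V_out ≈ 2.26 V

Split the track: R_lower = x·R_p = 0.6205 kΩ, R_upper = (1−x)·R_p = 3.029 kΩ.
Lower segment in parallel with the load: 0.6205 ‖ 4.26 = 0.5416 kΩ.
Then V_out = V_CC · 0.5416/(3.029 + 0.5416) = 2.260 V.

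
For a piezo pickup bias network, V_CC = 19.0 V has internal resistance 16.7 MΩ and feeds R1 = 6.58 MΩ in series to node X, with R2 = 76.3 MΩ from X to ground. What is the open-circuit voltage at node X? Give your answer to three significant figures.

V_th ≈ 14.6 V

R1' = 16.7 + 6.58 = 23.28 MΩ (source resistance + R1).
V_th is the unloaded tap voltage: V_CC · R2/(R1'+R2) = 19.0 × 0.7662 = 14.56 V.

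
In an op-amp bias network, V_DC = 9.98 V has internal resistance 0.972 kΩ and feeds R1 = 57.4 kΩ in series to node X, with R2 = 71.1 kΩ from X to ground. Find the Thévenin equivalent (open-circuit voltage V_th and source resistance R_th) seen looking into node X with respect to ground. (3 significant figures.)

R1' = 0.972 + 57.4 = 58.37 kΩ (source resistance + R1).
Open-circuit (no load on X): V_th = V_DC · R2/(R1' + R2) = 9.98 × 71.1/(58.37 + 71.1) = 5.481 V.
Looking into X with the source shorted: R_th = R1'·R2/(R1'+R2) = 58.37 × 71.1/129.5 = 32.06 kΩ.

V_th ≈ 5.48 V, R_th ≈ 32.1 kΩ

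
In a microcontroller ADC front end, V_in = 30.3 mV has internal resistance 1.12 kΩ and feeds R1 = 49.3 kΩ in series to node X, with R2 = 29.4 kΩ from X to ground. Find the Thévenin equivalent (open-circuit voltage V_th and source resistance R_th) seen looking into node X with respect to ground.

R1' = 1.12 + 49.3 = 50.42 kΩ (source resistance + R1).
With X open, the divider is unloaded: V_th = 30.3 × 29.4/79.82 = 11.16 mV.
Zeroing V_in shorts the top of R1' to ground, so R_th = R1' ‖ R2 = 18.57 kΩ.

V_th ≈ 11.2 mV, R_th ≈ 18.6 kΩ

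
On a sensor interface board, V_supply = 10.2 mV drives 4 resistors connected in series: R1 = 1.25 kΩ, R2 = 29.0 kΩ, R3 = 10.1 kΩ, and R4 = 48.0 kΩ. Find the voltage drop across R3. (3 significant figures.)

V ≈ 1.17 mV

Series total: ΣR = 1.25 + 29.0 + 10.1 + 48.0 = 88.35 kΩ.
V = V_supply · R/ΣR = 10.2 × 0.1143 = 1.166 mV.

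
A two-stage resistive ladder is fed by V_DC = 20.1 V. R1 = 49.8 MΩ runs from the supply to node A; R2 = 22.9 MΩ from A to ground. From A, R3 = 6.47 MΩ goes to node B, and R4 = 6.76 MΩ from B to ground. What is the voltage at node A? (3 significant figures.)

V_A ≈ 2.90 V

The second stage (R3 + R4 = 13.23 MΩ) loads node A in parallel with R2.
R2 ‖ (R3+R4) = 8.385 MΩ.
First divider: V_A = V_DC · 8.385/(49.8 + 8.385) = 2.897 V.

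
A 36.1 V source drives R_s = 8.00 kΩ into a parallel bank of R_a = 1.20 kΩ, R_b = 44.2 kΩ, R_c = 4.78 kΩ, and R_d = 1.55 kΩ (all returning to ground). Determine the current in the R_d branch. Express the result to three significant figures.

Parallel bank: R_p = 1/(1/1.20 + 1/44.2 + 1/4.78 + 1/1.55) = 0.5847 kΩ.
Node voltage V_A = V_in · R_p/(R_s + R_p) = 36.1 × 0.06811 = 2.459 V.
I(R_d) = V_A / R_d = 2.459/1.55 = 1.586 mA.
(Equivalently: I_total = 4.205 mA, then current-divider fraction G_k/ΣG = 0.3772.)

I ≈ 1.59 mA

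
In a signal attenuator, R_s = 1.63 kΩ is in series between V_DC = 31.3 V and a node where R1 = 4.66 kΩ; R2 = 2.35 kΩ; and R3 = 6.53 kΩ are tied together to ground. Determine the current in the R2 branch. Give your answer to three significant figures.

Parallel bank: R_p = 1/(1/4.66 + 1/2.35 + 1/6.53) = 1.261 kΩ.
V_A by voltage divider: V_A = 31.3 × 1.261/(1.63 + 1.261) = 13.65 V.
I(R2) = V_A / R2 = 13.65/2.35 = 5.809 mA.

I ≈ 5.81 mA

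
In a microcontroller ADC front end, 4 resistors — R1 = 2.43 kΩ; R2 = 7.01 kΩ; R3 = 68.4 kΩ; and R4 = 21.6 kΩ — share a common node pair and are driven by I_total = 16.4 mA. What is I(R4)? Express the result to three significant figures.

ΣG = 1/2.43 + 1/7.01 + 1/68.4 + 1/21.6 = 0.6151.
Current divider: I(R4) = I_total · G_k/ΣG = 16.4 × (0.04630/0.6151) = 16.4 × 0.07527 = 1.234 mA.

I ≈ 1.23 mA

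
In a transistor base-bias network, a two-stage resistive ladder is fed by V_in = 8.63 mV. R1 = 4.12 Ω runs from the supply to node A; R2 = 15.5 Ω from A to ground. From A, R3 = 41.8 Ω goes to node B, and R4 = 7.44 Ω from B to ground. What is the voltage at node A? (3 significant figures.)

Looking into the second stage from A: R3 + R4 = 49.24 Ω appears in parallel with R2.
Effective lower resistance at A: R2 ‖ 49.24 = 11.79 Ω.
So V_A = 8.63 × 0.7410 = 6.395 mV.

V_A ≈ 6.40 mV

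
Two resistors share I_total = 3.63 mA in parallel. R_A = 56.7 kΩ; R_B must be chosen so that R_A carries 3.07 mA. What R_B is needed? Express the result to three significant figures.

In a two-way split, I_A/I_total = R_B/(R_A + R_B).
With f = 0.8457, R_B = R_A · f/(1−f) = 56.7 × 5.482 = 310.8 kΩ.

R_B ≈ 311 kΩ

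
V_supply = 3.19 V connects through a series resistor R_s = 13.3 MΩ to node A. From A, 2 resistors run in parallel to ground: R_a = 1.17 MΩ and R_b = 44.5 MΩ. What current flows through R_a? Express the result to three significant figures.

I ≈ 0.215 µA

Equivalent of the parallel group: R_p = 1.140 MΩ.
Node voltage V_A = V_supply · R_p/(R_s + R_p) = 3.19 × 0.07895 = 0.2518 V.
Branch current I = V_A/R_a = 0.2518/1.17 = 0.2153 µA.
(Equivalently: I_total = 0.2209 µA, then current-divider fraction G_k/ΣG = 0.9744.)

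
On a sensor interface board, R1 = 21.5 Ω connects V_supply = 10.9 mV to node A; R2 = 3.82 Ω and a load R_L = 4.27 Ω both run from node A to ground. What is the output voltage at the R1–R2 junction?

V_out ≈ 0.935 mV

First combine the lower leg with the load: R2 ‖ R_L = 2.016 Ω.
Then V_out = V_supply · R2'/(R1 + R2') = 10.9 × 2.016/23.52 = 0.9345 mV.
(Unloaded it would be 1.64 mV; the load pulls it down.)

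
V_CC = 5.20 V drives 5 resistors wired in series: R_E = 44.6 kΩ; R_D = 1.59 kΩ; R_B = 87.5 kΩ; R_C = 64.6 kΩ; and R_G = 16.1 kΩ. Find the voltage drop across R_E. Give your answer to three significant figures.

Total series resistance ΣR = 44.6 + 1.59 + 87.5 + 64.6 + 16.1 = 214.4 kΩ.
By the voltage-divider rule, V = 5.20 × 44.60/214.4 = 1.082 V.

V ≈ 1.08 V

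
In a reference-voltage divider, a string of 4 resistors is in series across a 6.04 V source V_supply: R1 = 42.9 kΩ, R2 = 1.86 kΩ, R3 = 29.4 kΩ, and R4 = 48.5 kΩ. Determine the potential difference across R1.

Total series resistance ΣR = 42.9 + 1.86 + 29.4 + 48.5 = 122.7 kΩ.
Voltage divider: V = V_supply · (42.90 / 122.7) = 6.04 × 0.3497 = 2.112 V.

V ≈ 2.11 V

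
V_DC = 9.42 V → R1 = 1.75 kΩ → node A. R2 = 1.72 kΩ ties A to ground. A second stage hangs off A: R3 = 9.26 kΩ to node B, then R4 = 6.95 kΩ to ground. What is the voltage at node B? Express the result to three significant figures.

Looking into the second stage from A: R3 + R4 = 16.21 kΩ appears in parallel with R2.
Effective lower resistance at A: R2 ‖ 16.21 = 1.555 kΩ.
V_A = 9.42 × 1.555/(1.75 + 1.555) = 4.432 V.
Stage 2 is unloaded, so V_B = V_A · R4/(R3+R4) = 4.432 × 6.95/16.21 = 1.900 V.

V_B ≈ 1.90 V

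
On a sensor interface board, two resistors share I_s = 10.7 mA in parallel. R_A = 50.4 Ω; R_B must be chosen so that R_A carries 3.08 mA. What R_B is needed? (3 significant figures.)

R_B ≈ 20.4 Ω

In a two-way split, I_A/I_s = R_B/(R_A + R_B).
With f = 0.2879, R_B = R_A · f/(1−f) = 50.4 × 0.4042 = 20.37 Ω.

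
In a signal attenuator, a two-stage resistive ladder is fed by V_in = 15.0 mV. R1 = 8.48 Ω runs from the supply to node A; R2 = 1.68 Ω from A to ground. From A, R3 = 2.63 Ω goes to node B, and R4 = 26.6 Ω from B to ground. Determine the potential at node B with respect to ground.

Node A sees R2 in parallel with the series input of stage 2, R3 + R4 = 29.23 Ω.
R2 ‖ (R3+R4) = 1.589 Ω.
V_A = 15.0 × 1.589/(8.48 + 1.589) = 2.367 mV.
Stage 2 is unloaded, so V_B = V_A · R4/(R3+R4) = 2.367 × 26.6/29.23 = 2.154 mV.

V_B ≈ 2.15 mV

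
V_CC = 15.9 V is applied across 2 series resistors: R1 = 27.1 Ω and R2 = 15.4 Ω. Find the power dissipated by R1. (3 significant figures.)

ΣR = 42.50 Ω → I = 15.9/42.50 = 0.3741 A.
V(R1) = I·R = 10.14 V; P = V·I = 10.14 × 0.3741 = 3.793 W.

P ≈ 3.79 W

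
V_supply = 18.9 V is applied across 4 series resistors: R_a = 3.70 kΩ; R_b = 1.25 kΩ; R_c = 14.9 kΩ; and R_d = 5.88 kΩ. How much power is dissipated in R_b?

The common current is I = 18.9/25.73 = 0.7346 mA.
V(R_b) = I·R = 0.9182 V; P = V·I = 0.9182 × 0.7346 = 0.6745 mW.

P ≈ 0.674 mW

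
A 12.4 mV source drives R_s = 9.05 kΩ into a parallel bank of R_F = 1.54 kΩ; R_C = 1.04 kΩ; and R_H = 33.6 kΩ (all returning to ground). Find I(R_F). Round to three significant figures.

I ≈ 0.508 µA

Equivalent of the parallel group: R_p = 0.6095 kΩ.
V_A by voltage divider: V_A = 12.4 × 0.6095/(9.05 + 0.6095) = 0.7824 mV.
I(R_F) = V_A / R_F = 0.7824/1.54 = 0.5081 µA.
(Check via current divider: I_total = 1.284 µA; share G_k/ΣG = 0.3958 → same result.)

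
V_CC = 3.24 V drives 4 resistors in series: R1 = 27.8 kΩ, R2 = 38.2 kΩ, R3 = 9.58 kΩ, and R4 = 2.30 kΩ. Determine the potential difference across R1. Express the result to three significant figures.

V ≈ 1.16 V

Series total: ΣR = 27.8 + 38.2 + 9.58 + 2.30 = 77.88 kΩ.
V = V_CC · R/ΣR = 3.24 × 0.3570 = 1.157 V.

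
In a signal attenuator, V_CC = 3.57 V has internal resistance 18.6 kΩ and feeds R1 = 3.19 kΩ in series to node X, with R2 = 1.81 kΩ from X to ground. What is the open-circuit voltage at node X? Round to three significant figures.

V_th ≈ 0.274 V

R1' = 18.6 + 3.19 = 21.79 kΩ (source resistance + R1).
V_th is the unloaded tap voltage: V_CC · R2/(R1'+R2) = 3.57 × 0.07669 = 0.2738 V.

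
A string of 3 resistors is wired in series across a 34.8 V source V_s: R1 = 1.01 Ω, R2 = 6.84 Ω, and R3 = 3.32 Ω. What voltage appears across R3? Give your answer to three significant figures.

Total series resistance ΣR = 1.01 + 6.84 + 3.32 = 11.17 Ω.
Voltage divider: V = V_s · (3.320 / 11.17) = 34.8 × 0.2972 = 10.34 V.

V ≈ 10.3 V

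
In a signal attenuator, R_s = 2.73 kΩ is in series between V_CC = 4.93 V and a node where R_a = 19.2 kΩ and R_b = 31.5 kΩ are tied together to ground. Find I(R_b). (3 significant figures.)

Combine the parallel branches: R_p = (1/19.2 + 1/31.5)⁻¹ = 11.93 kΩ.
V_A = 4.93 × 11.93/14.66 = 4.012 V.
Branch current I = V_A/R_b = 4.012/31.5 = 0.1274 mA.

I ≈ 0.127 mA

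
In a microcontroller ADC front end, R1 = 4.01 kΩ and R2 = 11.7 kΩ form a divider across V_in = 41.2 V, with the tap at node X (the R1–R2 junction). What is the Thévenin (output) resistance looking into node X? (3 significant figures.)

With V_in suppressed (replaced by a short), R_th = R1 ‖ R2 = (4.010 × 11.7)/(4.010 + 11.7) = 2.986 kΩ.

R_th ≈ 2.99 kΩ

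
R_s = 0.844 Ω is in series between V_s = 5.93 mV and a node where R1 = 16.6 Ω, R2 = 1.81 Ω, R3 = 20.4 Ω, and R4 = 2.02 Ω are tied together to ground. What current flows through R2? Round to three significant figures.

Combine the parallel branches: R_p = (1/16.6 + 1/1.81 + 1/20.4 + 1/2.02)⁻¹ = 0.8645 Ω.
V_A = 5.93 × 0.8645/1.708 = 3.001 mV.
Branch current I = V_A/R2 = 3.001/1.81 = 1.658 mA.

I ≈ 1.66 mA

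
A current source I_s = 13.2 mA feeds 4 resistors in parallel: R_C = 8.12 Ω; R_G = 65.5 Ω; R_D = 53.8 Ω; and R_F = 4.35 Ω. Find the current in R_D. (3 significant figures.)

ΣG = 1/8.12 + 1/65.5 + 1/53.8 + 1/4.35 = 0.3869.
Current divider: I(R_D) = I_s · G_k/ΣG = 13.2 × (0.01859/0.3869) = 13.2 × 0.04804 = 0.6342 mA.

I ≈ 0.634 mA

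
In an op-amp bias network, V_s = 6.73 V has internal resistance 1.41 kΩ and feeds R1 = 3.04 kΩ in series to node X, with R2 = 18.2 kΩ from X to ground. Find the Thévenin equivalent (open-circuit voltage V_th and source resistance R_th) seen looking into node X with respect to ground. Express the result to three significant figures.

V_th ≈ 5.41 V, R_th ≈ 3.58 kΩ

R1' = 1.41 + 3.04 = 4.450 kΩ (source resistance + R1).
With X open, the divider is unloaded: V_th = 6.73 × 18.2/22.65 = 5.408 V.
Looking into X with the source shorted: R_th = R1'·R2/(R1'+R2) = 4.450 × 18.2/22.65 = 3.576 kΩ.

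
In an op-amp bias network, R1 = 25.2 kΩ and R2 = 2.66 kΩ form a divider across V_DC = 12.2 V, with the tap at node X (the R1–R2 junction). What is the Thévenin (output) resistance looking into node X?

R_th ≈ 2.41 kΩ

Looking into X with the source shorted: R_th = R1·R2/(R1+R2) = 25.20 × 2.66/27.86 = 2.406 kΩ.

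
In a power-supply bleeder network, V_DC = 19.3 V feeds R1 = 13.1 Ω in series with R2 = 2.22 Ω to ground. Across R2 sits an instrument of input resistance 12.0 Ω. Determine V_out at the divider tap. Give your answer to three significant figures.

First combine the lower leg with the load: R2 ‖ R_L = 1.873 Ω.
Voltage divider with the loaded lower leg: V_out = 19.3 × 1.873/(13.1 + 1.873) = 19.3 × 0.1251 = 2.415 V.

V_out ≈ 2.41 V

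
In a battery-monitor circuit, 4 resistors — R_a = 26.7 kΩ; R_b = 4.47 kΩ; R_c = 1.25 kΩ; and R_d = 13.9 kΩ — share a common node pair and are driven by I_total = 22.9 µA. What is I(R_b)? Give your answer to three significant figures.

I ≈ 4.52 µA

Conductances: ΣG = 1/26.7 + 1/4.47 + 1/1.25 + 1/13.9 = 1.133 (1/kΩ).
R_b takes the fraction G_k/ΣG = 0.2237/1.133 = 0.1974, so I = 22.9 × 0.1974 = 4.521 µA.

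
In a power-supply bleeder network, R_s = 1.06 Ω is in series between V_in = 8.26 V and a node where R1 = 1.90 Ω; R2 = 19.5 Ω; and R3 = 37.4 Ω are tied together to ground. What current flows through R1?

I ≈ 2.65 A

Parallel bank: R_p = 1/(1/1.90 + 1/19.5 + 1/37.4) = 1.655 Ω.
V_A = 8.26 × 1.655/2.715 = 5.035 V.
I(R1) = V_A / R1 = 5.035/1.90 = 2.650 A.
(Check via current divider: I_total = 3.043 A; share G_k/ΣG = 0.8709 → same result.)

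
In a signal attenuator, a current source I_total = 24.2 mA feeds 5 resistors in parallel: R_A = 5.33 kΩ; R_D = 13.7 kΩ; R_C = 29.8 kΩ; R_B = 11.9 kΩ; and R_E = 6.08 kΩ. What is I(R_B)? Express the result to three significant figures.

I ≈ 3.75 mA

Conductances: ΣG = 1/5.33 + 1/13.7 + 1/29.8 + 1/11.9 + 1/6.08 = 0.5427 (1/kΩ).
R_B takes the fraction G_k/ΣG = 0.08403/0.5427 = 0.1549, so I = 24.2 × 0.1549 = 3.747 mA.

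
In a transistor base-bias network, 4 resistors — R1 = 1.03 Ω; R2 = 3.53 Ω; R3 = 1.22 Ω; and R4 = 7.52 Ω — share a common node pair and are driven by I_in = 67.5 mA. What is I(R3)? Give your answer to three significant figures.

I ≈ 25.1 mA

Total conductance ΣG = 1/1.03 + 1/3.53 + 1/1.22 + 1/7.52 = 2.207 (units of 1/Ω).
R3 takes the fraction G_k/ΣG = 0.8197/2.207 = 0.3714, so I = 67.5 × 0.3714 = 25.07 mA.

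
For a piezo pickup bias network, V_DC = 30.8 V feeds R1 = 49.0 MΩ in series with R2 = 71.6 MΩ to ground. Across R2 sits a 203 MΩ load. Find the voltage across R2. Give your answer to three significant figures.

First combine the lower leg with the load: R2 ‖ R_L = 52.93 MΩ.
Then V_out = V_DC · R2'/(R1 + R2') = 30.8 × 52.93/101.9 = 15.99 V.
(Unloaded it would be 18.3 V; the load pulls it down.)

V_out ≈ 16.0 V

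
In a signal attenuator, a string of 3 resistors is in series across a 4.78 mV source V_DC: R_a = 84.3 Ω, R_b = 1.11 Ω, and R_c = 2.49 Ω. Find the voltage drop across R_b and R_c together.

V ≈ 0.196 mV

Series total: ΣR = 84.3 + 1.11 + 2.49 = 87.90 Ω.
R_{R_b..R_c} = 1.11 + 2.49 = 3.600 Ω.
By the voltage-divider rule, V = 4.78 × 3.600/87.90 = 0.1958 mV.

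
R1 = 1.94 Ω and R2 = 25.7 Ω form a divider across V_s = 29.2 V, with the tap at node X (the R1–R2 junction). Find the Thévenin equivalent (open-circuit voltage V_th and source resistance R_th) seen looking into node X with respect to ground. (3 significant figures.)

V_th is the unloaded tap voltage: V_s · R2/(R1+R2) = 29.2 × 0.9298 = 27.15 V.
With V_s suppressed (replaced by a short), R_th = R1 ‖ R2 = (1.940 × 25.7)/(1.940 + 25.7) = 1.804 Ω.

V_th ≈ 27.2 V, R_th ≈ 1.80 Ω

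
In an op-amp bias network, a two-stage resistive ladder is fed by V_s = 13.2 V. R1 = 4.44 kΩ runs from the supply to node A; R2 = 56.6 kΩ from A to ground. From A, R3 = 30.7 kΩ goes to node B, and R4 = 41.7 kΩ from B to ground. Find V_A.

V_A ≈ 11.6 V

Node A sees R2 in parallel with the series input of stage 2, R3 + R4 = 72.40 kΩ.
R2 ‖ (R3+R4) = 31.77 kΩ.
So V_A = 13.2 × 0.8774 = 11.58 V.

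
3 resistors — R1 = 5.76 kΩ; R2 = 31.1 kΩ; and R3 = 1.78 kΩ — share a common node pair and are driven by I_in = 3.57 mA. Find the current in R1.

Conductances: ΣG = 1/5.76 + 1/31.1 + 1/1.78 = 0.7676 (1/kΩ).
By the current-divider rule, I = I_in · G_k/ΣG = 3.57 × 0.2262 = 0.8075 mA.

I ≈ 0.807 mA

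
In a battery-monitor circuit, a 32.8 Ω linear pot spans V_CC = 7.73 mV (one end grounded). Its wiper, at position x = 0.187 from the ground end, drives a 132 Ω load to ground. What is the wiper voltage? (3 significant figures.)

Split the track: R_lower = x·R_p = 6.134 Ω, R_upper = (1−x)·R_p = 26.67 Ω.
R_L loads the lower segment: effective lower R = 5.861 Ω.
Loaded-divider output: V_out = 7.73 × 0.1802 = 1.393 mV.
(Unloaded: V_out = x·V_CC = 1.45 mV.)

V_out ≈ 1.39 mV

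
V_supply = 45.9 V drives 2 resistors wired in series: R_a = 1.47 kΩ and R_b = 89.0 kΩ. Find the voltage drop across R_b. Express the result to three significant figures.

V ≈ 45.2 V

ΣR = 1.47 + 89.0 = 90.47 kΩ.
V = V_supply · R/ΣR = 45.9 × 0.9838 = 45.15 V.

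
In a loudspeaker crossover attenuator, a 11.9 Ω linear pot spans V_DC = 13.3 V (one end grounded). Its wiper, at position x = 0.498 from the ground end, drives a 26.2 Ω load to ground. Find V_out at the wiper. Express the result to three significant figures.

Split the track: R_lower = x·R_p = 5.926 Ω, R_upper = (1−x)·R_p = 5.974 Ω.
(x·R_p) ‖ R_L = 4.833 Ω.
Then V_out = V_DC · 4.833/(5.974 + 4.833) = 5.948 V.

V_out ≈ 5.95 V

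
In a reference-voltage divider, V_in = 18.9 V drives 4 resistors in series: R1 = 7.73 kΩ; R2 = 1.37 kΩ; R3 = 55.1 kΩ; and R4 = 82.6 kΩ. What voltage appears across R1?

ΣR = 7.73 + 1.37 + 55.1 + 82.6 = 146.8 kΩ.
Voltage divider: V = V_in · (7.730 / 146.8) = 18.9 × 0.05266 = 0.9952 V.

V ≈ 0.995 V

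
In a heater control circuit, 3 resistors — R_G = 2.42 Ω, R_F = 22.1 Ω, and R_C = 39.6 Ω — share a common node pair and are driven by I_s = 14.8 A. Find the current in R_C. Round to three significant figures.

Total conductance ΣG = 1/2.42 + 1/22.1 + 1/39.6 = 0.4837 (units of 1/Ω).
By the current-divider rule, I = I_s · G_k/ΣG = 14.8 × 0.05220 = 0.7726 A.

I ≈ 0.773 A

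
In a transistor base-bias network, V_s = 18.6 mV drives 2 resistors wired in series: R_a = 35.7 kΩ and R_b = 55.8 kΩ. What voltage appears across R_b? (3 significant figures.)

V ≈ 11.3 mV

ΣR = 35.7 + 55.8 = 91.50 kΩ.
V = V_s · R/ΣR = 18.6 × 0.6098 = 11.34 mV.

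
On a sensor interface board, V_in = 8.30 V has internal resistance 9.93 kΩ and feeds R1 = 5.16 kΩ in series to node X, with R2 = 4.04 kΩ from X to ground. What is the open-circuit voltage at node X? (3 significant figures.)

V_th ≈ 1.75 V

R1' = 9.93 + 5.16 = 15.09 kΩ (source resistance + R1).
V_th is the unloaded tap voltage: V_in · R2/(R1'+R2) = 8.30 × 0.2112 = 1.753 V.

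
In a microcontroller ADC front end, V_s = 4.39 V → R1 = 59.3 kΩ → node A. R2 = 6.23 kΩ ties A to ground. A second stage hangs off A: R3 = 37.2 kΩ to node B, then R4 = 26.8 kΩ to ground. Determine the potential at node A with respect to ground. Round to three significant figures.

V_A ≈ 0.384 V

Looking into the second stage from A: R3 + R4 = 64.00 kΩ appears in parallel with R2.
R2 ‖ (R3+R4) = 5.677 kΩ.
V_A = 4.39 × 5.677/(59.3 + 5.677) = 0.3836 V.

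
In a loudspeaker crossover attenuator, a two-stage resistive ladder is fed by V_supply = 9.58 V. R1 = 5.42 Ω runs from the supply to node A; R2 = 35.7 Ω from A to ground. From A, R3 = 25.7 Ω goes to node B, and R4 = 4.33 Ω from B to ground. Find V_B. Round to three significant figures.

V_B ≈ 1.04 V

Looking into the second stage from A: R3 + R4 = 30.03 Ω appears in parallel with R2.
Effective lower resistance at A: R2 ‖ 30.03 = 16.31 Ω.
V_A = 9.58 × 16.31/(5.42 + 16.31) = 7.191 V.
V_B = V_A × 0.1442 = 1.037 V.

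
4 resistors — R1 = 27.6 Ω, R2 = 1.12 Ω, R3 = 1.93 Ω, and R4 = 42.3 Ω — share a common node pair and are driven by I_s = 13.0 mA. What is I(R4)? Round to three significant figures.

I ≈ 0.209 mA

ΣG = 1/27.6 + 1/1.12 + 1/1.93 + 1/42.3 = 1.471.
By the current-divider rule, I = I_s · G_k/ΣG = 13.0 × 0.01607 = 0.2089 mA.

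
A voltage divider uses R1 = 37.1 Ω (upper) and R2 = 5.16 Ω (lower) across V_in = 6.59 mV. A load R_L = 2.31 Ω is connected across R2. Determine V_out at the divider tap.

V_out ≈ 0.272 mV

R2 ‖ R_L = (5.16 × 2.31)/(5.16 + 2.31) = 1.596 Ω.
Voltage divider with the loaded lower leg: V_out = 6.59 × 1.596/(37.1 + 1.596) = 6.59 × 0.04124 = 0.2717 mV.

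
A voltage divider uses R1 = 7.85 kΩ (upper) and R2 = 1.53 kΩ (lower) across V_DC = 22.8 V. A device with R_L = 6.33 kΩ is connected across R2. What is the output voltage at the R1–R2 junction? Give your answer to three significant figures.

V_out ≈ 3.09 V

The load sits in parallel with R2, giving an effective lower resistance R2' = R2·R_L/(R2+R_L) = 1.232 kΩ.
Then V_out = V_DC · R2'/(R1 + R2') = 22.8 × 1.232/9.082 = 3.093 V.
(Unloaded it would be 3.72 V; the load pulls it down.)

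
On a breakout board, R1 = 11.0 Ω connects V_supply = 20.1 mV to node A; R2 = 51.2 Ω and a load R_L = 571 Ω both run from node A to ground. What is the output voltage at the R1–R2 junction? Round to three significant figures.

First combine the lower leg with the load: R2 ‖ R_L = 46.99 Ω.
Voltage divider with the loaded lower leg: V_out = 20.1 × 46.99/(11.0 + 46.99) = 20.1 × 0.8103 = 16.29 mV.
(Unloaded it would be 16.5 mV; the load pulls it down.)

V_out ≈ 16.3 mV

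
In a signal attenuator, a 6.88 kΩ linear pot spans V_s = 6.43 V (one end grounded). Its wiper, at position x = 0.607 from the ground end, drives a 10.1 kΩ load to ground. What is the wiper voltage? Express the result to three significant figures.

V_out ≈ 3.36 V

Lower segment x·R_p = 4.176 kΩ; upper segment (1−x)·R_p = 2.704 kΩ.
(x·R_p) ‖ R_L = 2.955 kΩ.
Loaded-divider output: V_out = 6.43 × 0.5222 = 3.357 V.
(Unloaded: V_out = x·V_s = 3.90 V.)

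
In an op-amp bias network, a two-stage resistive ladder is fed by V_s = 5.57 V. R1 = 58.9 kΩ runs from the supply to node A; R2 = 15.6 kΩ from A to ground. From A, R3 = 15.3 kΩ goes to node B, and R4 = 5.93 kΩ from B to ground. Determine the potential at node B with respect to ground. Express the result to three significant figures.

Looking into the second stage from A: R3 + R4 = 21.23 kΩ appears in parallel with R2.
Effective lower resistance at A: R2 ‖ 21.23 = 8.992 kΩ.
So V_A = 5.57 × 0.1325 = 0.7377 V.
V_B = V_A × 0.2793 = 0.2061 V.

V_B ≈ 0.206 V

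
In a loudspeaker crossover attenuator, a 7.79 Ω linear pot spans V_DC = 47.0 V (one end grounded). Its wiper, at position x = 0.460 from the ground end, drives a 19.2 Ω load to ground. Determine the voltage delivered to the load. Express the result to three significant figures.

Split the track: R_lower = x·R_p = 3.583 Ω, R_upper = (1−x)·R_p = 4.207 Ω.
R_L loads the lower segment: effective lower R = 3.020 Ω.
Loaded-divider output: V_out = 47.0 × 0.4179 = 19.64 V.

V_out ≈ 19.6 V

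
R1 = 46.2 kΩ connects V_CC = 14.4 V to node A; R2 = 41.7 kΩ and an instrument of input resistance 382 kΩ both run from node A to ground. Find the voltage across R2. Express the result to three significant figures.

The load sits in parallel with R2, giving an effective lower resistance R2' = R2·R_L/(R2+R_L) = 37.60 kΩ.
Voltage divider with the loaded lower leg: V_out = 14.4 × 37.60/(46.2 + 37.60) = 14.4 × 0.4487 = 6.461 V.

V_out ≈ 6.46 V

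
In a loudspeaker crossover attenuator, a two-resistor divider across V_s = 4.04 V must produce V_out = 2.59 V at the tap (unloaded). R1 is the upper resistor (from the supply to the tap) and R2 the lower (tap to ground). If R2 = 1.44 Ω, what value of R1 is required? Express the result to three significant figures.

Required fraction k = V_out/V_s = 0.6411.
R1 = R2·(1/k − 1) = 1.44 × 0.5598 = 0.8062 Ω.

R1 ≈ 0.806 Ω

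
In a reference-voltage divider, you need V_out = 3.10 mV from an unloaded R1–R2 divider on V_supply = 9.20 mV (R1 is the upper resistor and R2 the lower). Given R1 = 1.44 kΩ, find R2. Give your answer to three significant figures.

Required fraction k = V_out/V_supply = 0.3370.
So R2 = R1 · V_out/(V_supply − V_out) = 1.44 × 3.10/(9.20 − 3.10) = 1.44 × 0.5082 = 0.7318 kΩ.

R2 ≈ 0.732 kΩ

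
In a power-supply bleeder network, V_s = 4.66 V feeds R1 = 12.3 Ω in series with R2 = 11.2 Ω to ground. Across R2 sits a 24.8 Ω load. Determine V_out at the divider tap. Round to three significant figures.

V_out ≈ 1.80 V

R2 ‖ R_L = (11.2 × 24.8)/(11.2 + 24.8) = 7.716 Ω.
Now apply the divider: V_out = 4.66 × 0.3855 = 1.796 V.
(Unloaded it would be 2.22 V; the load pulls it down.)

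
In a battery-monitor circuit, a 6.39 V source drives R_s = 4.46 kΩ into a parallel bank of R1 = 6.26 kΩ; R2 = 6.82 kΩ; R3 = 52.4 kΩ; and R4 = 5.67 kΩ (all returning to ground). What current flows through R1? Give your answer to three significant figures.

Combine the parallel branches: R_p = (1/6.26 + 1/6.82 + 1/52.4 + 1/5.67)⁻¹ = 1.993 kΩ.
V_A = 6.39 × 1.993/6.453 = 1.973 V.
Branch current I = V_A/R1 = 1.973/6.26 = 0.3152 mA.
(Check via current divider: I_total = 0.9903 mA; share G_k/ΣG = 0.3183 → same result.)

I ≈ 0.315 mA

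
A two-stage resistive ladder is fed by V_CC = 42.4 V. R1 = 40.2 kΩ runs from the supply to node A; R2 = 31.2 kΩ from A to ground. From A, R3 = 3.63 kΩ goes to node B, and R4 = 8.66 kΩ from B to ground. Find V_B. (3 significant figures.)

V_B ≈ 5.37 V

The second stage (R3 + R4 = 12.29 kΩ) loads node A in parallel with R2.
Effective lower resistance at A: R2 ‖ 12.29 = 8.817 kΩ.
So V_A = 42.4 × 0.1799 = 7.627 V.
Stage 2 is unloaded, so V_B = V_A · R4/(R3+R4) = 7.627 × 8.66/12.29 = 5.374 V.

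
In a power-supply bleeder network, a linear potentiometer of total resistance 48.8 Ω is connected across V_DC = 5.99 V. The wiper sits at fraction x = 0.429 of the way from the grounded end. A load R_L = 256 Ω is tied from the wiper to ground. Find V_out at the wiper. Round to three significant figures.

V_out ≈ 2.46 V

The pot divides into 27.86 Ω above the wiper and 20.94 Ω below.
(x·R_p) ‖ R_L = 19.35 Ω.
V_out = 5.99 × 19.35/(27.86 + 19.35) = 2.455 V.
(Unloaded: V_out = x·V_DC = 2.57 V.)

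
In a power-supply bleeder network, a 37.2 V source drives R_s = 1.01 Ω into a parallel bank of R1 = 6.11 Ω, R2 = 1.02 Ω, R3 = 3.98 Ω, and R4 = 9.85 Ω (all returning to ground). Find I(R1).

Parallel bank: R_p = 1/(1/6.11 + 1/1.02 + 1/3.98 + 1/9.85) = 0.6681 Ω.
V_A = 37.2 × 0.6681/1.678 = 14.81 V.
Branch current I = V_A/R1 = 14.81/6.11 = 2.424 A.
(Check via current divider: I_total = 22.17 A; share G_k/ΣG = 0.1093 → same result.)

I ≈ 2.42 A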